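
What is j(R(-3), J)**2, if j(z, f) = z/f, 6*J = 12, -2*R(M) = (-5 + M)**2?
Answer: 256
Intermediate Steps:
R(M) = -(-5 + M)**2/2
J = 2 (J = (1/6)*12 = 2)
j(R(-3), J)**2 = (-(-5 - 3)**2/2/2)**2 = (-1/2*(-8)**2*(1/2))**2 = (-1/2*64*(1/2))**2 = (-32*1/2)**2 = (-16)**2 = 256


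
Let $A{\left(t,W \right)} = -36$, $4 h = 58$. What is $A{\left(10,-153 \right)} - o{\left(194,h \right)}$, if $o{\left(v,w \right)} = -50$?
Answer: $14$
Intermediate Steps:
$h = \frac{29}{2}$ ($h = \frac{1}{4} \cdot 58 = \frac{29}{2} \approx 14.5$)
$A{\left(10,-153 \right)} - o{\left(194,h \right)} = -36 - -50 = -36 + 50 = 14$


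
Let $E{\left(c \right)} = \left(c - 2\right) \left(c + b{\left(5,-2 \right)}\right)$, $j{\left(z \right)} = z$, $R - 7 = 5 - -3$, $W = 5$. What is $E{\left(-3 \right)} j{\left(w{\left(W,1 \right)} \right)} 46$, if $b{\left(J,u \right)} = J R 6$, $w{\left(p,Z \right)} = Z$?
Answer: $-102810$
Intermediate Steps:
$R = 15$ ($R = 7 + \left(5 - -3\right) = 7 + \left(5 + 3\right) = 7 + 8 = 15$)
$b{\left(J,u \right)} = 90 J$ ($b{\left(J,u \right)} = J 15 \cdot 6 = 15 J 6 = 90 J$)
$E{\left(c \right)} = \left(-2 + c\right) \left(450 + c\right)$ ($E{\left(c \right)} = \left(c - 2\right) \left(c + 90 \cdot 5\right) = \left(-2 + c\right) \left(c + 450\right) = \left(-2 + c\right) \left(450 + c\right)$)
$E{\left(-3 \right)} j{\left(w{\left(W,1 \right)} \right)} 46 = \left(-900 + \left(-3\right)^{2} + 448 \left(-3\right)\right) 1 \cdot 46 = \left(-900 + 9 - 1344\right) 1 \cdot 46 = \left(-2235\right) 1 \cdot 46 = \left(-2235\right) 46 = -102810$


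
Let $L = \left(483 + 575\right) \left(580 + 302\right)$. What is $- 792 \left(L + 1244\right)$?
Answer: $-740044800$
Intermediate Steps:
$L = 933156$ ($L = 1058 \cdot 882 = 933156$)
$- 792 \left(L + 1244\right) = - 792 \left(933156 + 1244\right) = \left(-792\right) 934400 = -740044800$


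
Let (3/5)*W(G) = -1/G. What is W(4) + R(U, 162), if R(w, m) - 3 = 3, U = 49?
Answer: 67/12 ≈ 5.5833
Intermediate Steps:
R(w, m) = 6 (R(w, m) = 3 + 3 = 6)
W(G) = -5/(3*G) (W(G) = 5*(-1/G)/3 = -5/(3*G))
W(4) + R(U, 162) = -5/3/4 + 6 = -5/3*¼ + 6 = -5/12 + 6 = 67/12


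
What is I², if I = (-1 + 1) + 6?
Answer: 36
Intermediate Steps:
I = 6 (I = 0 + 6 = 6)
I² = 6² = 36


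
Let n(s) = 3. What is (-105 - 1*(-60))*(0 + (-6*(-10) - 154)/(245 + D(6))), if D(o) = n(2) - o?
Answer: 2115/121 ≈ 17.479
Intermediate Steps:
D(o) = 3 - o
(-105 - 1*(-60))*(0 + (-6*(-10) - 154)/(245 + D(6))) = (-105 - 1*(-60))*(0 + (-6*(-10) - 154)/(245 + (3 - 1*6))) = (-105 + 60)*(0 + (60 - 154)/(245 + (3 - 6))) = -45*(0 - 94/(245 - 3)) = -45*(0 - 94/242) = -45*(0 - 94*1/242) = -45*(0 - 47/121) = -45*(-47/121) = 2115/121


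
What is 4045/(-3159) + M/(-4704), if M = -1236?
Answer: -1260263/1238328 ≈ -1.0177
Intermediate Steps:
4045/(-3159) + M/(-4704) = 4045/(-3159) - 1236/(-4704) = 4045*(-1/3159) - 1236*(-1/4704) = -4045/3159 + 103/392 = -1260263/1238328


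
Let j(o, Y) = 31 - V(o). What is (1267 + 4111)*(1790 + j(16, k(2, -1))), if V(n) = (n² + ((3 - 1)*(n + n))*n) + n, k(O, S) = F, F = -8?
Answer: 2823450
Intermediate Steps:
k(O, S) = -8
V(n) = n + 5*n² (V(n) = (n² + (2*(2*n))*n) + n = (n² + (4*n)*n) + n = (n² + 4*n²) + n = 5*n² + n = n + 5*n²)
j(o, Y) = 31 - o*(1 + 5*o)
(1267 + 4111)*(1790 + j(16, k(2, -1))) = (1267 + 4111)*(1790 + (31 - 1*16*(1 + 5*16))) = 5378*(1790 + (31 - 1*16*(1 + 80))) = 5378*(1790 + (31 - 1*16*81)) = 5378*(1790 + (31 - 1296)) = 5378*(1790 - 1265) = 5378*525 = 2823450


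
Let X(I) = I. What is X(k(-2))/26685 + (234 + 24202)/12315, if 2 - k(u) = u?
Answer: 43474928/21908385 ≈ 1.9844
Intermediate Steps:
k(u) = 2 - u
X(k(-2))/26685 + (234 + 24202)/12315 = (2 - 1*(-2))/26685 + (234 + 24202)/12315 = (2 + 2)*(1/26685) + 24436*(1/12315) = 4*(1/26685) + 24436/12315 = 4/26685 + 24436/12315 = 43474928/21908385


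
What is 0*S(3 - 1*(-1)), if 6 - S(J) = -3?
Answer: 0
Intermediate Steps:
S(J) = 9 (S(J) = 6 - 1*(-3) = 6 + 3 = 9)
0*S(3 - 1*(-1)) = 0*9 = 0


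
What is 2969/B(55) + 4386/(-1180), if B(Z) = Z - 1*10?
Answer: 66121/1062 ≈ 62.261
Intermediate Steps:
B(Z) = -10 + Z (B(Z) = Z - 10 = -10 + Z)
2969/B(55) + 4386/(-1180) = 2969/(-10 + 55) + 4386/(-1180) = 2969/45 + 4386*(-1/1180) = 2969*(1/45) - 2193/590 = 2969/45 - 2193/590 = 66121/1062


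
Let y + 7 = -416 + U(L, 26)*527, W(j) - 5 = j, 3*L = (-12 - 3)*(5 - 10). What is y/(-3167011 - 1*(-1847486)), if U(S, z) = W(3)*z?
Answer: -109193/1319525 ≈ -0.082752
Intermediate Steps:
L = 25 (L = ((-12 - 3)*(5 - 10))/3 = (-15*(-5))/3 = (1/3)*75 = 25)
W(j) = 5 + j
U(S, z) = 8*z (U(S, z) = (5 + 3)*z = 8*z)
y = 109193 (y = -7 + (-416 + (8*26)*527) = -7 + (-416 + 208*527) = -7 + (-416 + 109616) = -7 + 109200 = 109193)
y/(-3167011 - 1*(-1847486)) = 109193/(-3167011 - 1*(-1847486)) = 109193/(-3167011 + 1847486) = 109193/(-1319525) = 109193*(-1/1319525) = -109193/1319525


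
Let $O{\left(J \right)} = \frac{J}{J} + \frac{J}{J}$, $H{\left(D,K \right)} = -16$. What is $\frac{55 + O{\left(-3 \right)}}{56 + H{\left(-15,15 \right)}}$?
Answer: $\frac{57}{40} \approx 1.425$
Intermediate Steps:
$O{\left(J \right)} = 2$ ($O{\left(J \right)} = 1 + 1 = 2$)
$\frac{55 + O{\left(-3 \right)}}{56 + H{\left(-15,15 \right)}} = \frac{55 + 2}{56 - 16} = \frac{57}{40}$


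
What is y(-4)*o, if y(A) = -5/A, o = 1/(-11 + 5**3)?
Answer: 5/456 ≈ 0.010965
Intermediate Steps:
o = 1/114 (o = 1/(-11 + 125) = 1/114 ≈ 0.0087719)
y(-4)*o = -5/(-4)*(1/114) = -5*(-1/4)*(1/114) = (5/4)*(1/114) = 5/456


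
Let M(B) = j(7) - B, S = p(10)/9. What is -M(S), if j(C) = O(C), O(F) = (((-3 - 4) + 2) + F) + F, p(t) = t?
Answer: -71/9 ≈ -7.8889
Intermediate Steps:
S = 10/9 ≈ 1.1111
O(F) = -5 + 2*F (O(F) = ((-7 + 2) + F) + F = (-5 + F) + F = -5 + 2*F)
j(C) = -5 + 2*C
M(B) = 9 - B (M(B) = (-5 + 2*7) - B = (-5 + 14) - B = 9 - B)
-M(S) = -(9 - 1*10/9) = -(9 - 10/9) = -1*71/9 = -71/9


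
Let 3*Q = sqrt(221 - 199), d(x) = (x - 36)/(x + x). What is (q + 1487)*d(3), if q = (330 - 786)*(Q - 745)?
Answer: -3753277/2 + 836*sqrt(22) ≈ -1.8727e+6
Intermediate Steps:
d(x) = (-36 + x)/(2*x) (d(x) = (-36 + x)/((2*x)) = (-36 + x)*(1/(2*x)) = (-36 + x)/(2*x))
Q = sqrt(22)/3 (Q = sqrt(221 - 199)/3 = sqrt(22)/3 ≈ 1.5635)
q = 339720 - 152*sqrt(22) (q = (330 - 786)*(sqrt(22)/3 - 745) = -456*(-745 + sqrt(22)/3) = 339720 - 152*sqrt(22) ≈ 3.3901e+5)
(q + 1487)*d(3) = ((339720 - 152*sqrt(22)) + 1487)*((1/2)*(-36 + 3)/3) = (341207 - 152*sqrt(22))*((1/2)*(1/3)*(-33)) = (341207 - 152*sqrt(22))*(-11/2) = -3753277/2 + 836*sqrt(22)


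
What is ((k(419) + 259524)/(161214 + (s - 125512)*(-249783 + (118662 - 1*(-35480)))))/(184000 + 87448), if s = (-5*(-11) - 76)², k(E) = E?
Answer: 259943/3247081802847800 ≈ 8.0054e-11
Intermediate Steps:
s = 441 (s = (55 - 76)² = (-21)² = 441)
((k(419) + 259524)/(161214 + (s - 125512)*(-249783 + (118662 - 1*(-35480)))))/(184000 + 87448) = ((419 + 259524)/(161214 + (441 - 125512)*(-249783 + (118662 - 1*(-35480)))))/(184000 + 87448) = (259943/(161214 - 125071*(-249783 + (118662 + 35480))))/271448 = (259943/(161214 - 125071*(-249783 + 154142)))*(1/271448) = (259943/(161214 - 125071*(-95641)))*(1/271448) = (259943/(161214 + 11961915511))*(1/271448) = (259943/11962076725)*(1/271448) = 259943/3247081802847800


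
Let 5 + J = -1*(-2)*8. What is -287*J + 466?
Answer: -2691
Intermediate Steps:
J = 11 (J = -5 - 1*(-2)*8 = -5 + 2*8 = -5 + 16 = 11)
-287*J + 466 = -287*11 + 466 = -3157 + 466 = -2691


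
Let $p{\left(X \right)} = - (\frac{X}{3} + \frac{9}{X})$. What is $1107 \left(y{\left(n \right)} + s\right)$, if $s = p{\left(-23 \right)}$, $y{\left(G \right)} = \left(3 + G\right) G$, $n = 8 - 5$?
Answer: $\frac{663462}{23} \approx 28846.0$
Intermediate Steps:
$n = 3$
$p{\left(X \right)} = - \frac{9}{X} - \frac{X}{3}$ ($p{\left(X \right)} = - (X \frac{1}{3} + \frac{9}{X}) = - (\frac{X}{3} + \frac{9}{X}) = - (\frac{9}{X} + \frac{X}{3}) = - \frac{9}{X} - \frac{X}{3}$)
$y{\left(G \right)} = G \left(3 + G\right)$
$s = \frac{556}{69}$ ($s = - \frac{9}{-23} - - \frac{23}{3} = \left(-9\right) \left(- \frac{1}{23}\right) + \frac{23}{3} = \frac{9}{23} + \frac{23}{3} = \frac{556}{69} \approx 8.058$)
$1107 \left(y{\left(n \right)} + s\right) = 1107 \left(3 \left(3 + 3\right) + \frac{556}{69}\right) = 1107 \left(3 \cdot 6 + \frac{556}{69}\right) = 1107 \left(18 + \frac{556}{69}\right) = 1107 \cdot \frac{1798}{69} = \frac{663462}{23}$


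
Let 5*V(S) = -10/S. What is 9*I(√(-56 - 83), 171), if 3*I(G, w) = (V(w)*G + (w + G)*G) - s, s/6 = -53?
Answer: 537 + 29239*I*√139/57 ≈ 537.0 + 6047.8*I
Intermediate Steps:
s = -318 (s = 6*(-53) = -318)
V(S) = -2/S (V(S) = (-10/S)/5 = -2/S)
I(G, w) = 106 - 2*G/(3*w) + G*(G + w)/3 (I(G, w) = (((-2/w)*G + (w + G)*G) - 1*(-318))/3 = ((-2*G/w + (G + w)*G) + 318)/3 = ((-2*G/w + G*(G + w)) + 318)/3 = ((G*(G + w) - 2*G/w) + 318)/3 = (318 + G*(G + w) - 2*G/w)/3 = 106 - 2*G/(3*w) + G*(G + w)/3)
9*I(√(-56 - 83), 171) = 9*((⅓)*(-2*√(-56 - 83) + 171*(318 + (√(-56 - 83))² + √(-56 - 83)*171))/171) = 9*((⅓)*(1/171)*(-2*I*√139 + 171*(318 + (√(-139))² + √(-139)*171))) = 9*((⅓)*(1/171)*(-2*I*√139 + 171*(318 + (I*√139)² + (I*√139)*171))) = 9*((⅓)*(1/171)*(-2*I*√139 + 171*(318 - 139 + 171*I*√139))) = 9*((⅓)*(1/171)*(-2*I*√139 + 171*(179 + 171*I*√139))) = 9*((⅓)*(1/171)*(-2*I*√139 + (30609 + 29241*I*√139))) = 9*((⅓)*(1/171)*(30609 + 29239*I*√139)) = 9*(179/3 + 29239*I*√139/513) = 537 + 29239*I*√139/57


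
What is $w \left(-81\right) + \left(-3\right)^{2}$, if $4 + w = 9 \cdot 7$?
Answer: $-4770$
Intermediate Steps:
$w = 59$ ($w = -4 + 9 \cdot 7 = -4 + 63 = 59$)
$w \left(-81\right) + \left(-3\right)^{2} = 59 \left(-81\right) + \left(-3\right)^{2} = -4779 + 9 = -4770$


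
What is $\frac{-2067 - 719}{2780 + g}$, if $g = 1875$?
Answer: $- \frac{398}{665} \approx -0.5985$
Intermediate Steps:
$\frac{-2067 - 719}{2780 + g} = \frac{-2067 - 719}{2780 + 1875} = - \frac{2786}{4655} = \left(-2786\right) \frac{1}{4655} = - \frac{398}{665}$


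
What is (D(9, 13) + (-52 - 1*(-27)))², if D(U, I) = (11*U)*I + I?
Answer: 1625625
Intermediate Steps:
D(U, I) = I + 11*I*U (D(U, I) = 11*I*U + I = I + 11*I*U)
(D(9, 13) + (-52 - 1*(-27)))² = (13*(1 + 11*9) + (-52 - 1*(-27)))² = (13*(1 + 99) + (-52 + 27))² = (13*100 - 25)² = (1300 - 25)² = 1275² = 1625625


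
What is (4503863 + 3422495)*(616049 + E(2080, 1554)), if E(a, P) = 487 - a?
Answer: 4870398231248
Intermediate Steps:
(4503863 + 3422495)*(616049 + E(2080, 1554)) = (4503863 + 3422495)*(616049 + (487 - 1*2080)) = 7926358*(616049 + (487 - 2080)) = 7926358*(616049 - 1593) = 7926358*614456 = 4870398231248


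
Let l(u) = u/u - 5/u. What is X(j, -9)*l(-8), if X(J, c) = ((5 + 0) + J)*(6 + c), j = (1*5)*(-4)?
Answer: 585/8 ≈ 73.125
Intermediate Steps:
j = -20 (j = 5*(-4) = -20)
l(u) = 1 - 5/u
X(J, c) = (5 + J)*(6 + c)
X(j, -9)*l(-8) = (30 + 5*(-9) + 6*(-20) - 20*(-9))*((-5 - 8)/(-8)) = (30 - 45 - 120 + 180)*(-⅛*(-13)) = 45*(13/8) = 585/8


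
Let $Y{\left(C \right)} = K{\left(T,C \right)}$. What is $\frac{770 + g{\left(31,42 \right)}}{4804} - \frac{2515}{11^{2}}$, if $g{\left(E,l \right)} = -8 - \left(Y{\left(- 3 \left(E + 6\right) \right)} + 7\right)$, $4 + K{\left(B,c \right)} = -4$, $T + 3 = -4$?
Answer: $- \frac{11989737}{581284} \approx -20.626$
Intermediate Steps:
$T = -7$ ($T = -3 - 4 = -7$)
$K{\left(B,c \right)} = -8$ ($K{\left(B,c \right)} = -4 - 4 = -8$)
$Y{\left(C \right)} = -8$
$g{\left(E,l \right)} = -7$ ($g{\left(E,l \right)} = -8 - \left(-8 + 7\right) = -8 - -1 = -8 + 1 = -7$)
$\frac{770 + g{\left(31,42 \right)}}{4804} - \frac{2515}{11^{2}} = \frac{770 - 7}{4804} - \frac{2515}{11^{2}} = 763 \cdot \frac{1}{4804} - \frac{2515}{121} = \frac{763}{4804} - \frac{2515}{121} = - \frac{11989737}{581284}$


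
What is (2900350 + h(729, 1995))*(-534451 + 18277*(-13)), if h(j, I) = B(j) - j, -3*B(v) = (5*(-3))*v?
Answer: -2241472321832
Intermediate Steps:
B(v) = 5*v (B(v) = -5*(-3)*v/3 = -(-5)*v = 5*v)
h(j, I) = 4*j (h(j, I) = 5*j - j = 4*j)
(2900350 + h(729, 1995))*(-534451 + 18277*(-13)) = (2900350 + 4*729)*(-534451 + 18277*(-13)) = (2900350 + 2916)*(-534451 - 237601) = 2903266*(-772052) = -2241472321832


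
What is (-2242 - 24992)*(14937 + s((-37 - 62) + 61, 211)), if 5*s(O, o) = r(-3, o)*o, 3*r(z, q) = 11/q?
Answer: -2034071148/5 ≈ -4.0681e+8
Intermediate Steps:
r(z, q) = 11/(3*q) (r(z, q) = (11/q)/3 = 11/(3*q))
s(O, o) = 11/15 (s(O, o) = ((11/(3*o))*o)/5 = (⅕)*(11/3) = 11/15)
(-2242 - 24992)*(14937 + s((-37 - 62) + 61, 211)) = (-2242 - 24992)*(14937 + 11/15) = -27234*224066/15 = -2034071148/5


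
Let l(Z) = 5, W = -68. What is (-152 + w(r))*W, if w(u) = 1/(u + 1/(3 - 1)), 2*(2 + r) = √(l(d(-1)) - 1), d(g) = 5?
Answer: 10472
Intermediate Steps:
r = -1 (r = -2 + √(5 - 1)/2 = -2 + √4/2 = -2 + (½)*2 = -2 + 1 = -1)
w(u) = 1/(½ + u) (w(u) = 1/(u + 1/2) = 1/(u + ½) = 1/(½ + u))
(-152 + w(r))*W = (-152 + 2/(1 + 2*(-1)))*(-68) = (-152 + 2/(1 - 2))*(-68) = (-152 + 2/(-1))*(-68) = (-152 + 2*(-1))*(-68) = (-152 - 2)*(-68) = -154*(-68) = 10472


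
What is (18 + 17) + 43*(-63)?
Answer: -2674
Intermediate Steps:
(18 + 17) + 43*(-63) = 35 - 2709 = -2674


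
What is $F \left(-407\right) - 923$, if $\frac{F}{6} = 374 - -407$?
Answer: $-1908125$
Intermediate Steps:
$F = 4686$ ($F = 6 \left(374 - -407\right) = 6 \left(374 + 407\right) = 6 \cdot 781 = 4686$)
$F \left(-407\right) - 923 = 4686 \left(-407\right) - 923 = -1907202 - 923 = -1908125$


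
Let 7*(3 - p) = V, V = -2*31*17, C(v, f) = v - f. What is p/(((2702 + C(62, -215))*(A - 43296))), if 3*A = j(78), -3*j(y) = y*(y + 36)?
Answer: -1075/923454252 ≈ -1.1641e-6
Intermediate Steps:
j(y) = -y*(36 + y)/3 (j(y) = -y*(y + 36)/3 = -y*(36 + y)/3)
A = -988 (A = (-⅓*78*(36 + 78))/3 = (-⅓*78*114)/3 = (⅓)*(-2964) = -988)
V = -1054 (V = -62*17 = -1054)
p = 1075/7 (p = 3 - ⅐*(-1054) = 3 + 1054/7 = 1075/7 ≈ 153.57)
p/(((2702 + C(62, -215))*(A - 43296))) = 1075/(7*(((2702 + (62 - 1*(-215)))*(-988 - 43296)))) = 1075/(7*(((2702 + (62 + 215))*(-44284)))) = 1075/(7*(((2702 + 277)*(-44284)))) = 1075/(7*((2979*(-44284)))) = (1075/7)/(-131922036) = (1075/7)*(-1/131922036) = -1075/923454252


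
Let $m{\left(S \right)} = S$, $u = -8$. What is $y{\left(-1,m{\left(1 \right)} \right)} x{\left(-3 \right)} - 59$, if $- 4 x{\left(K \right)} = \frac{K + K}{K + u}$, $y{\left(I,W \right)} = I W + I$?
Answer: $- \frac{646}{11} \approx -58.727$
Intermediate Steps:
$y{\left(I,W \right)} = I + I W$
$x{\left(K \right)} = - \frac{K}{2 \left(-8 + K\right)}$ ($x{\left(K \right)} = - \frac{\left(K + K\right) \frac{1}{K - 8}}{4} = - \frac{2 K \frac{1}{-8 + K}}{4} = - \frac{K}{2 \left(-8 + K\right)}$)
$y{\left(-1,m{\left(1 \right)} \right)} x{\left(-3 \right)} - 59 = - (1 + 1) \left(\left(-1\right) \left(-3\right) \frac{1}{-16 + 2 \left(-3\right)}\right) - 59 = \left(-1\right) 2 \left(\left(-1\right) \left(-3\right) \frac{1}{-16 - 6}\right) - 59 = - 2 \left(\left(-1\right) \left(-3\right) \frac{1}{-22}\right) - 59 = - 2 \left(\left(-1\right) \left(-3\right) \left(- \frac{1}{22}\right)\right) - 59 = \left(-2\right) \left(- \frac{3}{22}\right) - 59 = \frac{3}{11} - 59 = - \frac{646}{11}$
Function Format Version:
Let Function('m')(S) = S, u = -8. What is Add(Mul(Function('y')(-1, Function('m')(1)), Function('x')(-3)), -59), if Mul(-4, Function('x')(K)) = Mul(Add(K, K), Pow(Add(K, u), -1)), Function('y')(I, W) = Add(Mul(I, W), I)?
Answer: Rational(-646, 11) ≈ -58.727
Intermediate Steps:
Function('y')(I, W) = Add(I, Mul(I, W))
Function('x')(K) = Mul(Rational(-1, 2), K, Pow(Add(-8, K), -1)) (Function('x')(K) = Mul(Rational(-1, 4), Mul(Add(K, K), Pow(Add(K, -8), -1))) = Mul(Rational(-1, 4), Mul(Mul(2, K), Pow(Add(-8, K), -1))) = Mul(Rational(-1, 4), Mul(2, K, Pow(Add(-8, K), -1))) = Mul(Rational(-1, 2), K, Pow(Add(-8, K), -1)))
Add(Mul(Function('y')(-1, Function('m')(1)), Function('x')(-3)), -59) = Add(Mul(Mul(-1, Add(1, 1)), Mul(-1, -3, Pow(Add(-16, Mul(2, -3)), -1))), -59) = Add(Mul(Mul(-1, 2), Mul(-1, -3, Pow(Add(-16, -6), -1))), -59) = Add(Mul(-2, Mul(-1, -3, Pow(-22, -1))), -59) = Add(Mul(-2, Mul(-1, -3, Rational(-1, 22))), -59) = Add(Mul(-2, Rational(-3, 22)), -59) = Add(Rational(3, 11), -59) = Rational(-646, 11)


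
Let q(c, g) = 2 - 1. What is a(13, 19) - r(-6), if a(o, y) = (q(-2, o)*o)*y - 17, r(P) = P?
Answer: 236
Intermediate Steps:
q(c, g) = 1
a(o, y) = -17 + o*y (a(o, y) = (1*o)*y - 17 = o*y - 17 = -17 + o*y)
a(13, 19) - r(-6) = (-17 + 13*19) - 1*(-6) = (-17 + 247) + 6 = 230 + 6 = 236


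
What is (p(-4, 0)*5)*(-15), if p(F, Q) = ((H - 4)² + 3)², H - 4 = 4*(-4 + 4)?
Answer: -675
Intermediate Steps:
H = 4 (H = 4 + 4*(-4 + 4) = 4 + 4*0 = 4 + 0 = 4)
p(F, Q) = 9 (p(F, Q) = ((4 - 4)² + 3)² = (0² + 3)² = (0 + 3)² = 3² = 9)
(p(-4, 0)*5)*(-15) = (9*5)*(-15) = 45*(-15) = -675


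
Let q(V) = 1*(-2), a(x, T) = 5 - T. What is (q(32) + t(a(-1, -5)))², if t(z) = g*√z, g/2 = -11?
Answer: 4844 + 88*√10 ≈ 5122.3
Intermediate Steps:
g = -22 (g = 2*(-11) = -22)
q(V) = -2
t(z) = -22*√z
(q(32) + t(a(-1, -5)))² = (-2 - 22*√(5 - 1*(-5)))² = (-2 - 22*√(5 + 5))² = (-2 - 22*√10)²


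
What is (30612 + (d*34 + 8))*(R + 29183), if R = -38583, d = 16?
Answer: -292941600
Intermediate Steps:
(30612 + (d*34 + 8))*(R + 29183) = (30612 + (16*34 + 8))*(-38583 + 29183) = (30612 + (544 + 8))*(-9400) = (30612 + 552)*(-9400) = 31164*(-9400) = -292941600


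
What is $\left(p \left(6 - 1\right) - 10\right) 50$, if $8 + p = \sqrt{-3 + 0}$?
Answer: $-2500 + 250 i \sqrt{3} \approx -2500.0 + 433.01 i$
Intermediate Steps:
$p = -8 + i \sqrt{3}$ ($p = -8 + \sqrt{-3 + 0} = -8 + \sqrt{-3} = -8 + i \sqrt{3} \approx -8.0 + 1.732 i$)
$\left(p \left(6 - 1\right) - 10\right) 50 = \left(\left(-8 + i \sqrt{3}\right) \left(6 - 1\right) - 10\right) 50 = \left(\left(-8 + i \sqrt{3}\right) 5 - 10\right) 50 = \left(\left(-40 + 5 i \sqrt{3}\right) - 10\right) 50 = \left(-50 + 5 i \sqrt{3}\right) 50 = -2500 + 250 i \sqrt{3}$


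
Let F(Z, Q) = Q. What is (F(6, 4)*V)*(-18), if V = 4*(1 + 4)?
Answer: -1440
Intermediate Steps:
V = 20 (V = 4*5 = 20)
(F(6, 4)*V)*(-18) = (4*20)*(-18) = 80*(-18) = -1440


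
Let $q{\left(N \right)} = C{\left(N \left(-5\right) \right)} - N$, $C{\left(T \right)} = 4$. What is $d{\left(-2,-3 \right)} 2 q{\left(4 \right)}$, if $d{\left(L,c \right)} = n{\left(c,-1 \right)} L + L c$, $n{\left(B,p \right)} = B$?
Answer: $0$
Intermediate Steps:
$q{\left(N \right)} = 4 - N$
$d{\left(L,c \right)} = 2 L c$ ($d{\left(L,c \right)} = c L + L c = L c + L c = 2 L c$)
$d{\left(-2,-3 \right)} 2 q{\left(4 \right)} = 2 \left(-2\right) \left(-3\right) 2 \left(4 - 4\right) = 12 \cdot 2 \left(4 - 4\right) = 24 \cdot 0 = 0$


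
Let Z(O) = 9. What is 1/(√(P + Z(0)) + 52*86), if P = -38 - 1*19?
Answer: 559/2499854 - I*√3/4999708 ≈ 0.00022361 - 3.4643e-7*I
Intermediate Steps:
P = -57 (P = -38 - 19 = -57)
1/(√(P + Z(0)) + 52*86) = 1/(√(-57 + 9) + 52*86) = 1/(√(-48) + 4472) = 1/(4*I*√3 + 4472) = 1/(4472 + 4*I*√3)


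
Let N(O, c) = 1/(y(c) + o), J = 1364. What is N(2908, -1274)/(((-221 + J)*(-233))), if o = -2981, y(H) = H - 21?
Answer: 1/1138780044 ≈ 8.7813e-10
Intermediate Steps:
y(H) = -21 + H
N(O, c) = 1/(-3002 + c) (N(O, c) = 1/((-21 + c) - 2981) = 1/(-3002 + c))
N(2908, -1274)/(((-221 + J)*(-233))) = 1/((-3002 - 1274)*(((-221 + 1364)*(-233)))) = 1/((-4276)*((1143*(-233)))) = -1/4276/(-266319) = -1/4276*(-1/266319) = 1/1138780044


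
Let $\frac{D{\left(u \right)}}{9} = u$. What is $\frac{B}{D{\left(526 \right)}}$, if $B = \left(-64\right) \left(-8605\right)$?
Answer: $\frac{275360}{2367} \approx 116.33$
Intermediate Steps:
$D{\left(u \right)} = 9 u$
$B = 550720$
$\frac{B}{D{\left(526 \right)}} = \frac{550720}{9 \cdot 526} = \frac{550720}{4734} = 550720 \cdot \frac{1}{4734} = \frac{275360}{2367}$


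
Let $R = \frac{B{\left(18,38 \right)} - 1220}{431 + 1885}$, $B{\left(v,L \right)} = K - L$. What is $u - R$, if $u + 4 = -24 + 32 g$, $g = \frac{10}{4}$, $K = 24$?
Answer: $\frac{60833}{1158} \approx 52.533$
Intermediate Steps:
$B{\left(v,L \right)} = 24 - L$
$g = \frac{5}{2}$ ($g = 10 \cdot \frac{1}{4} = \frac{5}{2} \approx 2.5$)
$u = 52$ ($u = -4 + \left(-24 + 32 \cdot \frac{5}{2}\right) = -4 + \left(-24 + 80\right) = -4 + 56 = 52$)
$R = - \frac{617}{1158}$ ($R = \frac{\left(24 - 38\right) - 1220}{431 + 1885} = \frac{\left(24 - 38\right) - 1220}{2316} = \left(-14 - 1220\right) \frac{1}{2316} = \left(-1234\right) \frac{1}{2316} = - \frac{617}{1158} \approx -0.53281$)
$u - R = 52 - - \frac{617}{1158} = 52 + \frac{617}{1158} = \frac{60833}{1158}$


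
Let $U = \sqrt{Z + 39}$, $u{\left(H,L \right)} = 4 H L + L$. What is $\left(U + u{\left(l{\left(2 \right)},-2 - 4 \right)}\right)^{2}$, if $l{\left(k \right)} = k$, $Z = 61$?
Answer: $1936$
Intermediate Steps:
$u{\left(H,L \right)} = L + 4 H L$ ($u{\left(H,L \right)} = 4 H L + L = L + 4 H L$)
$U = 10$ ($U = \sqrt{61 + 39} = \sqrt{100} = 10$)
$\left(U + u{\left(l{\left(2 \right)},-2 - 4 \right)}\right)^{2} = \left(10 + \left(-2 - 4\right) \left(1 + 4 \cdot 2\right)\right)^{2} = \left(10 - 6 \left(1 + 8\right)\right)^{2} = \left(10 - 54\right)^{2} = \left(-44\right)^{2} = 1936$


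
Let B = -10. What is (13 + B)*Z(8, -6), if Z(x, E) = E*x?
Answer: -144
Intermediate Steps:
(13 + B)*Z(8, -6) = (13 - 10)*(-6*8) = 3*(-48) = -144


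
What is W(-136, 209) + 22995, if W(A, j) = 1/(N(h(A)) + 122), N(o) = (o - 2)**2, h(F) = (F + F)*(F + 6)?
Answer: 28748079636571/1250188286 ≈ 22995.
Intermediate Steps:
h(F) = 2*F*(6 + F) (h(F) = (2*F)*(6 + F) = 2*F*(6 + F))
N(o) = (-2 + o)**2
W(A, j) = 1/(122 + (-2 + 2*A*(6 + A))**2) (W(A, j) = 1/((-2 + 2*A*(6 + A))**2 + 122) = 1/(122 + (-2 + 2*A*(6 + A))**2))
W(-136, 209) + 22995 = 1/(2*(61 + 2*(-1 - 136*(6 - 136))**2)) + 22995 = 1/(2*(61 + 2*(-1 - 136*(-130))**2)) + 22995 = 1/(2*(61 + 2*(-1 + 17680)**2)) + 22995 = 1/(2*(61 + 2*17679**2)) + 22995 = 1/(2*(61 + 2*312547041)) + 22995 = 1/(2*(61 + 625094082)) + 22995 = (1/2)/625094143 + 22995 = (1/2)*(1/625094143) + 22995 = 1/1250188286 + 22995 = 28748079636571/1250188286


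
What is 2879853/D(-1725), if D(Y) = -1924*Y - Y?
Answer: 41737/48125 ≈ 0.86726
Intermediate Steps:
D(Y) = -1925*Y
2879853/D(-1725) = 2879853/((-1925*(-1725))) = 2879853/3320625 = 2879853*(1/3320625) = 41737/48125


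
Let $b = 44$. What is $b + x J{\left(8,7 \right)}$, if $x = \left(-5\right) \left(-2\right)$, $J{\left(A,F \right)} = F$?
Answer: $114$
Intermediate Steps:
$x = 10$
$b + x J{\left(8,7 \right)} = 44 + 10 \cdot 7 = 44 + 70 = 114$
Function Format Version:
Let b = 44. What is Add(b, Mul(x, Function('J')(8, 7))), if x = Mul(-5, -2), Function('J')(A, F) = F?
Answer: 114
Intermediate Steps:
x = 10
Add(b, Mul(x, Function('J')(8, 7))) = Add(44, Mul(10, 7)) = Add(44, 70) = 114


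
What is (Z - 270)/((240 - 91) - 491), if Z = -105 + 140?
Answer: 235/342 ≈ 0.68713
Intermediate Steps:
Z = 35
(Z - 270)/((240 - 91) - 491) = (35 - 270)/((240 - 91) - 491) = -235/(149 - 491) = -235/(-342) = -235*(-1/342) = 235/342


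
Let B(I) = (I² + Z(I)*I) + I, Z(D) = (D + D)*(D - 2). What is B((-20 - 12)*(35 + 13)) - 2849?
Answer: -7254839585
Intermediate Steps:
Z(D) = 2*D*(-2 + D) (Z(D) = (2*D)*(-2 + D) = 2*D*(-2 + D))
B(I) = I + I² + 2*I²*(-2 + I) (B(I) = (I² + (2*I*(-2 + I))*I) + I = (I² + 2*I²*(-2 + I)) + I = I + I² + 2*I²*(-2 + I))
B((-20 - 12)*(35 + 13)) - 2849 = ((-20 - 12)*(35 + 13))*(1 + (-20 - 12)*(35 + 13) + 2*((-20 - 12)*(35 + 13))*(-2 + (-20 - 12)*(35 + 13))) - 2849 = (-32*48)*(1 - 32*48 + 2*(-32*48)*(-2 - 32*48)) - 2849 = -1536*(1 - 1536 + 2*(-1536)*(-2 - 1536)) - 2849 = -1536*(1 - 1536 + 2*(-1536)*(-1538)) - 2849 = -1536*(1 - 1536 + 4724736) - 2849 = -1536*4723201 - 2849 = -7254836736 - 2849 = -7254839585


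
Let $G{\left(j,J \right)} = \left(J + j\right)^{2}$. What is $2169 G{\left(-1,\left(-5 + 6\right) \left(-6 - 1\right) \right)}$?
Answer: $138816$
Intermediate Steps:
$2169 G{\left(-1,\left(-5 + 6\right) \left(-6 - 1\right) \right)} = 2169 \left(\left(-5 + 6\right) \left(-6 - 1\right) - 1\right)^{2} = 2169 \left(1 \left(-7\right) - 1\right)^{2} = 2169 \left(-7 - 1\right)^{2} = 2169 \left(-8\right)^{2} = 2169 \cdot 64 = 138816$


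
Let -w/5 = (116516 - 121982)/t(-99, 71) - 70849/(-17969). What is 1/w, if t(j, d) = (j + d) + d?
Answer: 772667/475860235 ≈ 0.0016237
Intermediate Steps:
t(j, d) = j + 2*d (t(j, d) = (d + j) + d = j + 2*d)
w = 475860235/772667 (w = -5*((116516 - 121982)/(-99 + 2*71) - 70849/(-17969)) = -5*(-5466/(-99 + 142) - 70849*(-1/17969)) = -5*(-5466/43 + 70849/17969) = -5*(-95172047/772667) = 475860235/772667 ≈ 615.87)
1/w = 1/(475860235/772667) = 772667/475860235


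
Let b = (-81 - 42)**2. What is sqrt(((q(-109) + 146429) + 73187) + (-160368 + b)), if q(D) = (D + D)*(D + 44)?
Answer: sqrt(88547) ≈ 297.57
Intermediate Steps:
q(D) = 2*D*(44 + D) (q(D) = (2*D)*(44 + D) = 2*D*(44 + D))
b = 15129 (b = (-123)**2 = 15129)
sqrt(((q(-109) + 146429) + 73187) + (-160368 + b)) = sqrt(((2*(-109)*(44 - 109) + 146429) + 73187) + (-160368 + 15129)) = sqrt(((2*(-109)*(-65) + 146429) + 73187) - 145239) = sqrt(((14170 + 146429) + 73187) - 145239) = sqrt((160599 + 73187) - 145239) = sqrt(233786 - 145239) = sqrt(88547)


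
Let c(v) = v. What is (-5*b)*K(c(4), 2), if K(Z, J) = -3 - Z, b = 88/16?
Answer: 385/2 ≈ 192.50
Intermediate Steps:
b = 11/2 (b = 88*(1/16) = 11/2 ≈ 5.5000)
(-5*b)*K(c(4), 2) = (-5*11/2)*(-3 - 1*4) = -55*(-3 - 4)/2 = -55/2*(-7) = 385/2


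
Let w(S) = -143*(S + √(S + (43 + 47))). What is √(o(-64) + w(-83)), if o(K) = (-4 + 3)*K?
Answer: √(11933 - 143*√7) ≈ 107.49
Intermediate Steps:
w(S) = -143*S - 143*√(90 + S) (w(S) = -143*(S + √(S + 90)) = -143*(S + √(90 + S)) = -143*S - 143*√(90 + S))
o(K) = -K
√(o(-64) + w(-83)) = √(-1*(-64) + (-143*(-83) - 143*√(90 - 83))) = √(64 + (11869 - 143*√7)) = √(11933 - 143*√7)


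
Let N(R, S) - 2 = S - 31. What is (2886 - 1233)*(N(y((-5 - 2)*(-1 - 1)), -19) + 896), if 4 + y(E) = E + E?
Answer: 1401744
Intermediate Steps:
y(E) = -4 + 2*E (y(E) = -4 + (E + E) = -4 + 2*E)
N(R, S) = -29 + S (N(R, S) = 2 + (S - 31) = 2 + (-31 + S) = -29 + S)
(2886 - 1233)*(N(y((-5 - 2)*(-1 - 1)), -19) + 896) = (2886 - 1233)*((-29 - 19) + 896) = 1653*(-48 + 896) = 1653*848 = 1401744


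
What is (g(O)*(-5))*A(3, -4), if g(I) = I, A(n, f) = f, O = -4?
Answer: -80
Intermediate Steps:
(g(O)*(-5))*A(3, -4) = -4*(-5)*(-4) = 20*(-4) = -80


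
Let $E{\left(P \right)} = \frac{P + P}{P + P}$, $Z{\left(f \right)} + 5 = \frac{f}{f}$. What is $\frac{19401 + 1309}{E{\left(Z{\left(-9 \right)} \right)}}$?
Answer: $20710$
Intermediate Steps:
$Z{\left(f \right)} = -4$ ($Z{\left(f \right)} = -5 + \frac{f}{f} = -5 + 1 = -4$)
$E{\left(P \right)} = 1$ ($E{\left(P \right)} = \frac{2 P}{2 P} = 2 P \frac{1}{2 P} = 1$)
$\frac{19401 + 1309}{E{\left(Z{\left(-9 \right)} \right)}} = \frac{19401 + 1309}{1} = 20710 \cdot 1 = 20710$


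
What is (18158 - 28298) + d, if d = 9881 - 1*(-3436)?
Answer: 3177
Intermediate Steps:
d = 13317 (d = 9881 + 3436 = 13317)
(18158 - 28298) + d = (18158 - 28298) + 13317 = -10140 + 13317 = 3177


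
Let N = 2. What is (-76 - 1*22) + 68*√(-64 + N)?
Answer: -98 + 68*I*√62 ≈ -98.0 + 535.43*I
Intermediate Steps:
(-76 - 1*22) + 68*√(-64 + N) = (-76 - 1*22) + 68*√(-64 + 2) = (-76 - 22) + 68*√(-62) = -98 + 68*(I*√62) = -98 + 68*I*√62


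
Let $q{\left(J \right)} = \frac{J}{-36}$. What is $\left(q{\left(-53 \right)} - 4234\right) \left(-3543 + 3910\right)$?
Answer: $- \frac{55920157}{36} \approx -1.5533 \cdot 10^{6}$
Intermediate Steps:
$q{\left(J \right)} = - \frac{J}{36}$ ($q{\left(J \right)} = J \left(- \frac{1}{36}\right) = - \frac{J}{36}$)
$\left(q{\left(-53 \right)} - 4234\right) \left(-3543 + 3910\right) = \left(\left(- \frac{1}{36}\right) \left(-53\right) - 4234\right) \left(-3543 + 3910\right) = \left(\frac{53}{36} - 4234\right) 367 = \left(- \frac{152371}{36}\right) 367 = - \frac{55920157}{36}$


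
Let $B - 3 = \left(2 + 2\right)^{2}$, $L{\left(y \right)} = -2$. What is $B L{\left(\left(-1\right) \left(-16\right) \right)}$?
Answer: $-38$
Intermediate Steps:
$B = 19$ ($B = 3 + \left(2 + 2\right)^{2} = 3 + 4^{2} = 3 + 16 = 19$)
$B L{\left(\left(-1\right) \left(-16\right) \right)} = 19 \left(-2\right) = -38$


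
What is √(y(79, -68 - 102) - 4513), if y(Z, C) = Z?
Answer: I*√4434 ≈ 66.588*I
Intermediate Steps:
√(y(79, -68 - 102) - 4513) = √(79 - 4513) = √(-4434) = I*√4434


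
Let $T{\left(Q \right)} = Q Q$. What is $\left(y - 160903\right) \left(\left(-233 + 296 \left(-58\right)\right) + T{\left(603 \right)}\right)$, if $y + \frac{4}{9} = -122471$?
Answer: $- \frac{882958496960}{9} \approx -9.8106 \cdot 10^{10}$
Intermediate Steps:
$y = - \frac{1102243}{9}$ ($y = - \frac{4}{9} - 122471 = - \frac{1102243}{9} \approx -1.2247 \cdot 10^{5}$)
$T{\left(Q \right)} = Q^{2}$
$\left(y - 160903\right) \left(\left(-233 + 296 \left(-58\right)\right) + T{\left(603 \right)}\right) = \left(- \frac{1102243}{9} - 160903\right) \left(\left(-233 + 296 \left(-58\right)\right) + 603^{2}\right) = - \frac{2550370 \left(\left(-233 - 17168\right) + 363609\right)}{9} = - \frac{2550370 \left(-17401 + 363609\right)}{9} = \left(- \frac{2550370}{9}\right) 346208 = - \frac{882958496960}{9}$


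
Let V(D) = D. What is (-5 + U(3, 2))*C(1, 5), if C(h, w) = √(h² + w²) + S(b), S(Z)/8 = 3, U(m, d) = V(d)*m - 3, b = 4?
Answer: -48 - 2*√26 ≈ -58.198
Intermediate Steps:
U(m, d) = -3 + d*m (U(m, d) = d*m - 3 = -3 + d*m)
S(Z) = 24 (S(Z) = 8*3 = 24)
C(h, w) = 24 + √(h² + w²) (C(h, w) = √(h² + w²) + 24 = 24 + √(h² + w²))
(-5 + U(3, 2))*C(1, 5) = (-5 + (-3 + 2*3))*(24 + √(1² + 5²)) = (-5 + (-3 + 6))*(24 + √(1 + 25)) = (-5 + 3)*(24 + √26) = -2*(24 + √26) = -48 - 2*√26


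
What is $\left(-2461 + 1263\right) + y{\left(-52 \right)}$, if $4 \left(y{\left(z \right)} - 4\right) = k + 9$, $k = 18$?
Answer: $- \frac{4749}{4} \approx -1187.3$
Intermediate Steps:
$y{\left(z \right)} = \frac{43}{4}$ ($y{\left(z \right)} = 4 + \frac{18 + 9}{4} = 4 + \frac{1}{4} \cdot 27 = 4 + \frac{27}{4} = \frac{43}{4}$)
$\left(-2461 + 1263\right) + y{\left(-52 \right)} = \left(-2461 + 1263\right) + \frac{43}{4} = -1198 + \frac{43}{4} = - \frac{4749}{4}$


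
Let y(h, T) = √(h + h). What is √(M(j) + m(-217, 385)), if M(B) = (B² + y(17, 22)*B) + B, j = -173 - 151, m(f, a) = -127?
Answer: √(104525 - 324*√34) ≈ 320.37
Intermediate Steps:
j = -324
y(h, T) = √2*√h (y(h, T) = √(2*h) = √2*√h)
M(B) = B + B² + B*√34 (M(B) = (B² + (√2*√17)*B) + B = (B² + √34*B) + B = (B² + B*√34) + B = B + B² + B*√34)
√(M(j) + m(-217, 385)) = √(-324*(1 - 324 + √34) - 127) = √(-324*(-323 + √34) - 127) = √((104652 - 324*√34) - 127) = √(104525 - 324*√34)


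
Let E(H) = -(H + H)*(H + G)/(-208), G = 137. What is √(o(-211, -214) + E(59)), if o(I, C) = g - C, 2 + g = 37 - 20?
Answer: √229970/26 ≈ 18.444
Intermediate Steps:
g = 15 (g = -2 + (37 - 20) = -2 + 17 = 15)
E(H) = H*(137 + H)/104 (E(H) = -(H + H)*(H + 137)/(-208) = -(2*H)*(137 + H)*(-1)/208 = -2*H*(137 + H)*(-1)/208 = -(-1)*H*(137 + H)/104 = H*(137 + H)/104)
o(I, C) = 15 - C
√(o(-211, -214) + E(59)) = √((15 - 1*(-214)) + (1/104)*59*(137 + 59)) = √((15 + 214) + (1/104)*59*196) = √(229 + 2891/26) = √(8845/26) = √229970/26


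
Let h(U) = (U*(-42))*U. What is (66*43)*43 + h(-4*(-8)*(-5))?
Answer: -953166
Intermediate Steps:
h(U) = -42*U**2 (h(U) = (-42*U)*U = -42*U**2)
(66*43)*43 + h(-4*(-8)*(-5)) = (66*43)*43 - 42*(-4*(-8)*(-5))**2 = 2838*43 - 42*(32*(-5))**2 = 122034 - 42*(-160)**2 = 122034 - 42*25600 = 122034 - 1075200 = -953166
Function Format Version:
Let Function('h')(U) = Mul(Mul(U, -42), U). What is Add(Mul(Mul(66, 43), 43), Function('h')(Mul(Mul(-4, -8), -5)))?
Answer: -953166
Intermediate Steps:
Function('h')(U) = Mul(-42, Pow(U, 2)) (Function('h')(U) = Mul(Mul(-42, U), U) = Mul(-42, Pow(U, 2)))
Add(Mul(Mul(66, 43), 43), Function('h')(Mul(Mul(-4, -8), -5))) = Add(Mul(Mul(66, 43), 43), Mul(-42, Pow(Mul(Mul(-4, -8), -5), 2))) = Add(Mul(2838, 43), Mul(-42, Pow(Mul(32, -5), 2))) = Add(122034, Mul(-42, Pow(-160, 2))) = Add(122034, Mul(-42, 25600)) = Add(122034, -1075200) = -953166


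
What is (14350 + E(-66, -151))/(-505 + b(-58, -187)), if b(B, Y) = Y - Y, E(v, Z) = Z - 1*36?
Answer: -14163/505 ≈ -28.046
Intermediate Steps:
E(v, Z) = -36 + Z (E(v, Z) = Z - 36 = -36 + Z)
b(B, Y) = 0
(14350 + E(-66, -151))/(-505 + b(-58, -187)) = (14350 + (-36 - 151))/(-505 + 0) = (14350 - 187)/(-505) = 14163*(-1/505) = -14163/505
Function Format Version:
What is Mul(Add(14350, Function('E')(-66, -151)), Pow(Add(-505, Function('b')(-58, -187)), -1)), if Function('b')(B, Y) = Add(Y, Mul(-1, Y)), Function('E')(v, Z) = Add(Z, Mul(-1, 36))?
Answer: Rational(-14163, 505) ≈ -28.046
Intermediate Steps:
Function('E')(v, Z) = Add(-36, Z) (Function('E')(v, Z) = Add(Z, -36) = Add(-36, Z))
Function('b')(B, Y) = 0
Mul(Add(14350, Function('E')(-66, -151)), Pow(Add(-505, Function('b')(-58, -187)), -1)) = Mul(Add(14350, Add(-36, -151)), Pow(Add(-505, 0), -1)) = Mul(Add(14350, -187), Pow(-505, -1)) = Mul(14163, Rational(-1, 505)) = Rational(-14163, 505)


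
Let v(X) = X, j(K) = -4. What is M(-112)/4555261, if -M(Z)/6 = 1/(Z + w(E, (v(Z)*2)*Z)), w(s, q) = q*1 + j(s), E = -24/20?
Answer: -1/18958996282 ≈ -5.2745e-11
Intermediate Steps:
E = -6/5 (E = -24*1/20 = -6/5 ≈ -1.2000)
w(s, q) = -4 + q (w(s, q) = q*1 - 4 = q - 4 = -4 + q)
M(Z) = -6/(-4 + Z + 2*Z**2) (M(Z) = -6/(Z + (-4 + (Z*2)*Z)) = -6/(Z + (-4 + (2*Z)*Z)) = -6/(Z + (-4 + 2*Z**2)) = -6/(-4 + Z + 2*Z**2))
M(-112)/4555261 = -6/(-4 - 112 + 2*(-112)**2)/4555261 = -6/(-4 - 112 + 2*12544)*(1/4555261) = -6/(-4 - 112 + 25088)*(1/4555261) = -6/24972*(1/4555261) = -6*1/24972*(1/4555261) = -1/4162*1/4555261 = -1/18958996282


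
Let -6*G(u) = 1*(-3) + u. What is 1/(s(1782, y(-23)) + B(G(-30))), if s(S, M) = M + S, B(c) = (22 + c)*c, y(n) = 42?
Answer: 4/7901 ≈ 0.00050627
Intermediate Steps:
G(u) = 1/2 - u/6 (G(u) = -(1*(-3) + u)/6 = -(-3 + u)/6 = 1/2 - u/6)
B(c) = c*(22 + c)
1/(s(1782, y(-23)) + B(G(-30))) = 1/((42 + 1782) + (1/2 - 1/6*(-30))*(22 + (1/2 - 1/6*(-30)))) = 1/(1824 + (1/2 + 5)*(22 + (1/2 + 5))) = 1/(1824 + 11*(22 + 11/2)/2) = 1/(1824 + (11/2)*(55/2)) = 1/(1824 + 605/4) = 1/(7901/4) = 4/7901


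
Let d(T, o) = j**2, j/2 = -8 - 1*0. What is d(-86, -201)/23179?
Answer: 256/23179 ≈ 0.011044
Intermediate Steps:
j = -16 (j = 2*(-8 - 1*0) = 2*(-8 + 0) = 2*(-8) = -16)
d(T, o) = 256 (d(T, o) = (-16)**2 = 256)
d(-86, -201)/23179 = 256/23179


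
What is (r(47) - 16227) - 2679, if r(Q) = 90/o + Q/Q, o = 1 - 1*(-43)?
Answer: -415865/22 ≈ -18903.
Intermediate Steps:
o = 44 (o = 1 + 43 = 44)
r(Q) = 67/22 (r(Q) = 90/44 + Q/Q = 90*(1/44) + 1 = 45/22 + 1 = 67/22)
(r(47) - 16227) - 2679 = (67/22 - 16227) - 2679 = -356927/22 - 2679 = -415865/22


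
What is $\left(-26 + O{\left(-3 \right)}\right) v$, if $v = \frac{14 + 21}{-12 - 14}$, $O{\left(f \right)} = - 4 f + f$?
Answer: $\frac{595}{26} \approx 22.885$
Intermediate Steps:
$O{\left(f \right)} = - 3 f$
$v = - \frac{35}{26}$ ($v = \frac{35}{-26} = 35 \left(- \frac{1}{26}\right) = - \frac{35}{26} \approx -1.3462$)
$\left(-26 + O{\left(-3 \right)}\right) v = \left(-26 - -9\right) \left(- \frac{35}{26}\right) = \left(-26 + 9\right) \left(- \frac{35}{26}\right) = \left(-17\right) \left(- \frac{35}{26}\right) = \frac{595}{26}$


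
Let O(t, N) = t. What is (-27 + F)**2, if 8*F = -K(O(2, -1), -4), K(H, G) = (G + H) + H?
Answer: 729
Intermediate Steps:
K(H, G) = G + 2*H
F = 0 (F = (-(-4 + 2*2))/8 = (-(-4 + 4))/8 = (-1*0)/8 = (1/8)*0 = 0)
(-27 + F)**2 = (-27 + 0)**2 = (-27)**2 = 729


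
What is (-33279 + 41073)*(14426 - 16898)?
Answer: -19266768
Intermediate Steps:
(-33279 + 41073)*(14426 - 16898) = 7794*(-2472) = -19266768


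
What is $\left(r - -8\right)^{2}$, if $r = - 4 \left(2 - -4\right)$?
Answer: $256$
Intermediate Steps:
$r = -24$ ($r = - 4 \left(2 + 4\right) = \left(-4\right) 6 = -24$)
$\left(r - -8\right)^{2} = \left(-24 - -8\right)^{2} = \left(-24 + 8\right)^{2} = \left(-16\right)^{2} = 256$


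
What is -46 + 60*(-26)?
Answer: -1606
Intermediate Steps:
-46 + 60*(-26) = -46 - 1560 = -1606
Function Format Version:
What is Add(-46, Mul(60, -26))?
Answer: -1606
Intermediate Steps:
Add(-46, Mul(60, -26)) = Add(-46, -1560) = -1606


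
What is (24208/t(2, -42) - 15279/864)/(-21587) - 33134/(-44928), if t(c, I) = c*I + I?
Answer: 2536415165/3394512576 ≈ 0.74721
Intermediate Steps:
t(c, I) = I + I*c (t(c, I) = I*c + I = I + I*c)
(24208/t(2, -42) - 15279/864)/(-21587) - 33134/(-44928) = (24208/((-42*(1 + 2))) - 15279/864)/(-21587) - 33134/(-44928) = (24208/((-42*3)) - 15279*1/864)*(-1/21587) - 33134*(-1/44928) = (24208/(-126) - 5093/288)*(-1/21587) + 16567/22464 = (24208*(-1/126) - 5093/288)*(-1/21587) + 16567/22464 = (-12104/63 - 5093/288)*(-1/21587) + 16567/22464 = -140993/672*(-1/21587) + 16567/22464 = 140993/14506464 + 16567/22464 = 2536415165/3394512576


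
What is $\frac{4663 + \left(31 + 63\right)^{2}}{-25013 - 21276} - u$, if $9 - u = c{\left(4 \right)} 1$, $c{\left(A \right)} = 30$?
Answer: $\frac{958570}{46289} \approx 20.708$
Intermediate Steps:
$u = -21$ ($u = 9 - 30 \cdot 1 = 9 - 30 = -21$)
$\frac{4663 + \left(31 + 63\right)^{2}}{-25013 - 21276} - u = \frac{4663 + \left(31 + 63\right)^{2}}{-25013 - 21276} - -21 = \frac{4663 + 94^{2}}{-46289} + 21 = \left(4663 + 8836\right) \left(- \frac{1}{46289}\right) + 21 = 13499 \left(- \frac{1}{46289}\right) + 21 = - \frac{13499}{46289} + 21 = \frac{958570}{46289}$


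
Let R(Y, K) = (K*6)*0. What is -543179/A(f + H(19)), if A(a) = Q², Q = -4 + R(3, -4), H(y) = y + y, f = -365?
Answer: -543179/16 ≈ -33949.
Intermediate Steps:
H(y) = 2*y
R(Y, K) = 0 (R(Y, K) = (6*K)*0 = 0)
Q = -4 (Q = -4 + 0 = -4)
A(a) = 16 (A(a) = (-4)² = 16)
-543179/A(f + H(19)) = -543179/16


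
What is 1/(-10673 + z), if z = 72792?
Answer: 1/62119 ≈ 1.6098e-5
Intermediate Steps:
1/(-10673 + z) = 1/(-10673 + 72792) = 1/62119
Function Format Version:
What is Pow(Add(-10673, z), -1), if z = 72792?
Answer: Rational(1, 62119) ≈ 1.6098e-5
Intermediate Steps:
Pow(Add(-10673, z), -1) = Pow(Add(-10673, 72792), -1) = Pow(62119, -1) = Rational(1, 62119)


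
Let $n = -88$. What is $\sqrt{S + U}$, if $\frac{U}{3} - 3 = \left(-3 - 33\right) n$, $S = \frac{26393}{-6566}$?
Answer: $\frac{\sqrt{8366419310}}{938} \approx 97.514$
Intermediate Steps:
$S = - \frac{26393}{6566}$ ($S = 26393 \left(- \frac{1}{6566}\right) = - \frac{26393}{6566} \approx -4.0196$)
$U = 9513$ ($U = 9 + 3 \left(-3 - 33\right) \left(-88\right) = 9 + 3 \left(\left(-36\right) \left(-88\right)\right) = 9 + 3 \cdot 3168 = 9 + 9504 = 9513$)
$\sqrt{S + U} = \sqrt{- \frac{26393}{6566} + 9513} = \sqrt{\frac{62435965}{6566}} = \frac{\sqrt{8366419310}}{938}$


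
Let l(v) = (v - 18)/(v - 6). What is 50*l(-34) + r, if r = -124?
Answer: -59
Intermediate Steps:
l(v) = (-18 + v)/(-6 + v)
50*l(-34) + r = 50*((-18 - 34)/(-6 - 34)) - 124 = 50*(-52/(-40)) - 124 = 50*(-1/40*(-52)) - 124 = 50*(13/10) - 124 = 65 - 124 = -59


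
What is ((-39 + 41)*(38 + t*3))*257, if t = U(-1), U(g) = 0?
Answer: 19532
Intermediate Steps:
t = 0
((-39 + 41)*(38 + t*3))*257 = ((-39 + 41)*(38 + 0*3))*257 = (2*(38 + 0))*257 = (2*38)*257 = 76*257 = 19532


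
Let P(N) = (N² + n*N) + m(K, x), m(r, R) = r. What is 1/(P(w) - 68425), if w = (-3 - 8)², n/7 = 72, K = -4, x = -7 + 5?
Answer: 1/7196 ≈ 0.00013897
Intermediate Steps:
x = -2
n = 504 (n = 7*72 = 504)
w = 121 (w = (-11)² = 121)
P(N) = -4 + N² + 504*N (P(N) = (N² + 504*N) - 4 = -4 + N² + 504*N)
1/(P(w) - 68425) = 1/((-4 + 121² + 504*121) - 68425) = 1/((-4 + 14641 + 60984) - 68425) = 1/(75621 - 68425) = 1/7196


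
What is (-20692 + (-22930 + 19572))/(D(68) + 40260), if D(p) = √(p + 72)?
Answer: -48412650/81043373 + 2405*√35/81043373 ≈ -0.59719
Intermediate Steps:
D(p) = √(72 + p)
(-20692 + (-22930 + 19572))/(D(68) + 40260) = (-20692 + (-22930 + 19572))/(√(72 + 68) + 40260) = (-20692 - 3358)/(√140 + 40260) = -24050/(2*√35 + 40260) = -24050/(40260 + 2*√35)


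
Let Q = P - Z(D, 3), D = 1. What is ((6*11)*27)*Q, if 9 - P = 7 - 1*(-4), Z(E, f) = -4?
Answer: 3564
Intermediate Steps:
P = -2 (P = 9 - (7 - 1*(-4)) = 9 - (7 + 4) = 9 - 1*11 = 9 - 11 = -2)
Q = 2 (Q = -2 - 1*(-4) = -2 + 4 = 2)
((6*11)*27)*Q = ((6*11)*27)*2 = (66*27)*2 = 1782*2 = 3564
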